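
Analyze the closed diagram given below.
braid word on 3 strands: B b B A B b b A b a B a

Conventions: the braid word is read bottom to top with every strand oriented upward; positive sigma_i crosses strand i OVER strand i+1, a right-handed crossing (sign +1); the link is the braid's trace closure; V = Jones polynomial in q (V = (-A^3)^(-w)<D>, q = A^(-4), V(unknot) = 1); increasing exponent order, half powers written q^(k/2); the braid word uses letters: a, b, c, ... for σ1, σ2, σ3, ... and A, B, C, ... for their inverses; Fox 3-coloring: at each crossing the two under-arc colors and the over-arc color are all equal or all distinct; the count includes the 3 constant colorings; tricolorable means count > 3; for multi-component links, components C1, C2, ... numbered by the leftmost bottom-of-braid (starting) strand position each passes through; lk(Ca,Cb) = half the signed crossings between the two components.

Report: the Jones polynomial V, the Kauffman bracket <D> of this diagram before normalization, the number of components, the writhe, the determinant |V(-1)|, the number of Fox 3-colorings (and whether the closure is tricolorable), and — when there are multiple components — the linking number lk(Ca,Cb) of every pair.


V = -q^-3 + q^-2 - q^-1 + 3 - q + q^2 - q^3
<D> = -A^-12 + A^-8 - A^-4 + 3 - A^4 + A^8 - A^12 (w = 0)
1 component over 12 crossings, w = 0
27 Fox colorings among 3^12, |V(-1)| = 9: tricolorable
why: V spans 6 powers of q: at least 6 crossings in any diagram


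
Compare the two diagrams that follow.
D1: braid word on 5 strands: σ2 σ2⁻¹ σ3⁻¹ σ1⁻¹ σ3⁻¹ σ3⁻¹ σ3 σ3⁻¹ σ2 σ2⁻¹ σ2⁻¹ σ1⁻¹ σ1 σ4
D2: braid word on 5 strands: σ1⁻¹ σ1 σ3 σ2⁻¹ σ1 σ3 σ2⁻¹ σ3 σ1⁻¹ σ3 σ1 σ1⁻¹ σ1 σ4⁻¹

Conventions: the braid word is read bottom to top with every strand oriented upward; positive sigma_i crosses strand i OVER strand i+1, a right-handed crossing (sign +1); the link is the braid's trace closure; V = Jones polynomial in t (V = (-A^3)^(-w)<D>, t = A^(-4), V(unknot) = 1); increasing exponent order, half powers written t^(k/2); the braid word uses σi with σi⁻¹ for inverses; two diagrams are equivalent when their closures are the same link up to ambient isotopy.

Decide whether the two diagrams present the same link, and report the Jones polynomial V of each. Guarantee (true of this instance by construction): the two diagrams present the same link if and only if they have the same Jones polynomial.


equivalent: no
D1 (bracket A^-8 + 1 - A^4; 14 crossings at w = -4): V = -t^-4 + t^-3 + t^-1
V(D2) = t^-1 - 1 + 2t - 2t^2 + 2t^3 - 2t^4 + t^5  [14 crossings, <D> = A^-14 - 2A^-10 + 2A^-6 - 2A^-2 + 2A^2 - A^6 + A^10, w = +2]
observation: comparing 2 Jones polynomials yields 2 groups


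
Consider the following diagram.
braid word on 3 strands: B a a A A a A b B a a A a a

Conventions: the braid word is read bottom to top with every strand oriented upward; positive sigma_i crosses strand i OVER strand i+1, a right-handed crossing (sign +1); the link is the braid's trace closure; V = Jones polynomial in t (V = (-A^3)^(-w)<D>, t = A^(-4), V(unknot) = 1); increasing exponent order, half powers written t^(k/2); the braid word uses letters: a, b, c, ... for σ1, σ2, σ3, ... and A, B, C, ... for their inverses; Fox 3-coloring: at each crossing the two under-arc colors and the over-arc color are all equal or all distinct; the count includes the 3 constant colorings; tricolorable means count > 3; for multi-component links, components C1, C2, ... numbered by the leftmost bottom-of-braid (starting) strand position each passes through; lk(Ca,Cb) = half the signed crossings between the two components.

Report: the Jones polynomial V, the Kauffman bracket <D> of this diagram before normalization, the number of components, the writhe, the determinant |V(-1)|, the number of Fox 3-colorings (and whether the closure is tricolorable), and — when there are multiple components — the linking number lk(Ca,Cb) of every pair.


V(t) = t + t^3 - t^4
bracket: -A^-10 + A^-6 + A^2, w = +2
1 component, writhe +2, over 14 crossings
det 3, colorings 9 of 3^14 — tricolorable
observation: w = +2 shifts under R1 moves; the (-A^3)^(-2) factor cancels that in V


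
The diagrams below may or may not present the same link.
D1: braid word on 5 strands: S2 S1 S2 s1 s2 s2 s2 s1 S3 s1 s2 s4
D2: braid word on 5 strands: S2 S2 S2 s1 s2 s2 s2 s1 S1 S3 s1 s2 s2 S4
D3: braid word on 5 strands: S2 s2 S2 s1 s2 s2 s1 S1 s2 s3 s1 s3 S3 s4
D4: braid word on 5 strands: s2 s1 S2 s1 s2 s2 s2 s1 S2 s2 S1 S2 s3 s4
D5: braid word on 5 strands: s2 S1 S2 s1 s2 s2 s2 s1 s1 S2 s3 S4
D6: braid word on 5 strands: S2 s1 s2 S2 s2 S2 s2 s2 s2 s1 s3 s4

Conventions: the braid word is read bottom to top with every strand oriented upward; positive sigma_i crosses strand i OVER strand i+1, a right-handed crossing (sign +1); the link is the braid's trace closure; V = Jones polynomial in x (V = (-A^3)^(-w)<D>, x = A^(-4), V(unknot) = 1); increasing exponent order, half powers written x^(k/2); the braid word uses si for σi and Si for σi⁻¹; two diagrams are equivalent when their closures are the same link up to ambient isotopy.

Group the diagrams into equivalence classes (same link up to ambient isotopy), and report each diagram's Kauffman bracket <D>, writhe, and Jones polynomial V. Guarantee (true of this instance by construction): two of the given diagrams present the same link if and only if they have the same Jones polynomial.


grouping into links: {D1, D2, D3, D4, D5, D6}
V(D1) = x - x^2 + 2x^3 - x^4 + x^5 - x^6  (w +4, c 12, <D> = -A^-12 + A^-8 - A^-4 + 2 - A^4 + A^8)
V(D2) = x - x^2 + 2x^3 - x^4 + x^5 - x^6  (w +2, c 14, <D> = -A^-18 + A^-14 - A^-10 + 2A^-6 - A^-2 + A^2)
D3 (bracket -A^-6 + A^-2 - A^2 + 2A^6 - A^10 + A^14; 14 crossings at w = +6): V = x - x^2 + 2x^3 - x^4 + x^5 - x^6
V(D4) = x - x^2 + 2x^3 - x^4 + x^5 - x^6  [14 crossings, <D> = -A^-6 + A^-2 - A^2 + 2A^6 - A^10 + A^14, w = +6]
V(D5) = x - x^2 + 2x^3 - x^4 + x^5 - x^6  [12 crossings, <D> = -A^-12 + A^-8 - A^-4 + 2 - A^4 + A^8, w = +4]
D6 (bracket -A^-6 + A^-2 - A^2 + 2A^6 - A^10 + A^14; 12 crossings at w = +6): V = x - x^2 + 2x^3 - x^4 + x^5 - x^6
why: one V(x) for all 6 diagrams — one class (guaranteed)


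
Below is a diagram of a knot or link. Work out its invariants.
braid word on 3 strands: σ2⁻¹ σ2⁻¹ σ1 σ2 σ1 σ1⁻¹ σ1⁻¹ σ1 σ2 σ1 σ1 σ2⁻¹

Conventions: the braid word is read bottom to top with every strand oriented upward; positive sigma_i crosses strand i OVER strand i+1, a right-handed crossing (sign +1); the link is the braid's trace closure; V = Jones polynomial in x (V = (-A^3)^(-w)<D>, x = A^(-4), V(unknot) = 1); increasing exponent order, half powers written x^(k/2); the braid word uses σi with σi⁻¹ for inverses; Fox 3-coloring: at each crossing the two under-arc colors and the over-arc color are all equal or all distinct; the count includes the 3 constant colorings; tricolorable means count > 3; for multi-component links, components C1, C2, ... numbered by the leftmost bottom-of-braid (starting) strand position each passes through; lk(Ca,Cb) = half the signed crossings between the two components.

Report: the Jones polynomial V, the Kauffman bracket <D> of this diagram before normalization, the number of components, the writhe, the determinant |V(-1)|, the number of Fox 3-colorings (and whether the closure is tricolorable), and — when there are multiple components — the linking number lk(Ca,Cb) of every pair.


V = -x^-1 + 2 - x + 2x^2 - x^3 + x^4 - x^5
<D> = -A^-14 + A^-10 - A^-6 + 2A^-2 - A^2 + 2A^6 - A^10 (w = +2)
1 component over 12 crossings, w = +2
9 Fox colorings among 3^12, |V(-1)| = 9: tricolorable
why: |V(-1)| = 9: so tricolorable, since 3 divides 9


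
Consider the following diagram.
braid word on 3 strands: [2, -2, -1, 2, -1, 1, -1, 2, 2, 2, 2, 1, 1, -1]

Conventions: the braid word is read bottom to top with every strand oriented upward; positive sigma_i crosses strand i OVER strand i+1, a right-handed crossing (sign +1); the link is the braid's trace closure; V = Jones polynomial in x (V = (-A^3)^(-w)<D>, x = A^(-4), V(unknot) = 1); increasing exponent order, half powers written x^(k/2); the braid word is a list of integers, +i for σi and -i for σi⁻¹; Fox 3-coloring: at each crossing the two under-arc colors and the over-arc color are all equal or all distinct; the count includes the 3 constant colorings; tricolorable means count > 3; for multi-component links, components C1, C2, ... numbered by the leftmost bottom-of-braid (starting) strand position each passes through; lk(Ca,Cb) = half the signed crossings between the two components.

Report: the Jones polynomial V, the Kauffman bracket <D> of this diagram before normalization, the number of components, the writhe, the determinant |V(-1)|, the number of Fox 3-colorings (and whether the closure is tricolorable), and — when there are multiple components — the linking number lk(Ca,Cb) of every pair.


Jones polynomial: V(x) = x^2 + x^4 - x^5 + x^6 - x^7
<D> = -A^-16 + A^-12 - A^-8 + A^-4 + A^4; writhe +4
components 1, writhe +4 (14 crossings)
3-colorings: 3 of 3^14, det 5 — not tricolorable
note: |V(-1)| = 5: so not tricolorable, since 3 does not divide 5


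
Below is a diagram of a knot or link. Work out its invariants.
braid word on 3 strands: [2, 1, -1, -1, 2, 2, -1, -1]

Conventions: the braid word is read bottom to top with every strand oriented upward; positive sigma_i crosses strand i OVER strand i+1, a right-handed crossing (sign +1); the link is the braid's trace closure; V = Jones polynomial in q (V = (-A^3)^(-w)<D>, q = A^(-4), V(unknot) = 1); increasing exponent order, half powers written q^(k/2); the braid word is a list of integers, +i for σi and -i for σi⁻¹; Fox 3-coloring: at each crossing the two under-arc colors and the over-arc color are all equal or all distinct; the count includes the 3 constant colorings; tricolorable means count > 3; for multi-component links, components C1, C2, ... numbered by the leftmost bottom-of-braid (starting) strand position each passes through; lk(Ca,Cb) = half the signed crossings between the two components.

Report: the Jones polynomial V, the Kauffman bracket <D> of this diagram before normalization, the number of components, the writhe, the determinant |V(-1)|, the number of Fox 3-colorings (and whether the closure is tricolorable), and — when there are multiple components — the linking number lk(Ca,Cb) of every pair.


V(q) = -q^-3 + 2q^-2 - 2q^-1 + 3 - 2q + 2q^2 - q^3
bracket: -A^-12 + 2A^-8 - 2A^-4 + 3 - 2A^4 + 2A^8 - A^12, w = 0
1 component, writhe 0, over 8 crossings
det 13, colorings 3 of 3^8 — not tricolorable
observation: V is palindromic (span 6, det 13): q -> 1/q fixes it; necessary, not sufficient, for amphichirality


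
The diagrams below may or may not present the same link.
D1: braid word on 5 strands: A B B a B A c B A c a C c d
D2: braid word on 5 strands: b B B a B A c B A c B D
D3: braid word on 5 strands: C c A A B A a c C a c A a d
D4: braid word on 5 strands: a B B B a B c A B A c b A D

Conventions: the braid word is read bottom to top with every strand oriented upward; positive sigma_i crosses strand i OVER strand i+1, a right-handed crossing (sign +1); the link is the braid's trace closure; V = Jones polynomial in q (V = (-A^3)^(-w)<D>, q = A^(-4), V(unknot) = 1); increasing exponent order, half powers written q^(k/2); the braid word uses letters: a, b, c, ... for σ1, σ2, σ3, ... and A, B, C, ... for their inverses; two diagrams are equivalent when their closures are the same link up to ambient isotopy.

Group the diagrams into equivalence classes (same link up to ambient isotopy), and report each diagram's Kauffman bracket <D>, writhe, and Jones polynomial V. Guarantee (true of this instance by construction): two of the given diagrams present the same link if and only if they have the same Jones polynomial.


equivalence classes: {D1, D2, D4} | {D3}
D1 (bracket A^-10 - 2A^-6 + 3A^-2 - 3A^2 + 4A^6 - 3A^10 + 2A^14 - A^18; 14 crossings at w = -2): V = -q^-6 + 2q^-5 - 3q^-4 + 4q^-3 - 3q^-2 + 3q^-1 - 2 + q
D2 (bracket A^-16 - 2A^-12 + 3A^-8 - 3A^-4 + 4 - 3A^4 + 2A^8 - A^12; 12 crossings at w = -4): V = -q^-6 + 2q^-5 - 3q^-4 + 4q^-3 - 3q^-2 + 3q^-1 - 2 + q
D3 (bracket 1; 14 crossings at w = 0): V = 1
V(D4) = -q^-6 + 2q^-5 - 3q^-4 + 4q^-3 - 3q^-2 + 3q^-1 - 2 + q  [14 crossings, <D> = A^-16 - 2A^-12 + 3A^-8 - 3A^-4 + 4 - 3A^4 + 2A^8 - A^12, w = -4]
key observation: comparing 4 Jones polynomials yields 2 groups


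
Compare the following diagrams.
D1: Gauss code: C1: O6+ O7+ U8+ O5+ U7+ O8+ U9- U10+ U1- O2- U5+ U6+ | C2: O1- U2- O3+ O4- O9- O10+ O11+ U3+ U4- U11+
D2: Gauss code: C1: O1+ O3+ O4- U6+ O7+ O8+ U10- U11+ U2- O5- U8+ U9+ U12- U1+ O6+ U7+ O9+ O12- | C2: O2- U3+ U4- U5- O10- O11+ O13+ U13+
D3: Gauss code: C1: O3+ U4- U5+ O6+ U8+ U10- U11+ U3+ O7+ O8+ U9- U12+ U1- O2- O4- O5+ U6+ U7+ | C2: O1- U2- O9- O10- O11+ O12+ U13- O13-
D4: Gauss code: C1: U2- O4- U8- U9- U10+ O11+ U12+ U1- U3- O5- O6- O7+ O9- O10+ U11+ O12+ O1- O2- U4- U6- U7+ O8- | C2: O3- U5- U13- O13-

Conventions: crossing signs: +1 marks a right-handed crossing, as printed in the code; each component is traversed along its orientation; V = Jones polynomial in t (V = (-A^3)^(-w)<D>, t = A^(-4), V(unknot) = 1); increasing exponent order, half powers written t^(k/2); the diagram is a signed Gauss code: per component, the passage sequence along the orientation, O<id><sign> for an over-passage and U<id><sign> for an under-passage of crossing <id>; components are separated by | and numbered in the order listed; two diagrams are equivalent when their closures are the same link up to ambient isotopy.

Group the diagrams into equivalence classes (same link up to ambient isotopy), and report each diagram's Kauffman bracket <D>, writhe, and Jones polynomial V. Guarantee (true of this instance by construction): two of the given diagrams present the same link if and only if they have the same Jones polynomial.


classes: {D1, D2, D3} | {D4}
V(D1) = -t^(-3/2) - 2t^(1/2) + t^(3/2) - t^(5/2) + t^(7/2)  [11 crossings, <D> = -A^-5 + A^-1 - A^3 + 2A^7 + A^15, w = +3]
V(D2) = -t^(-3/2) - 2t^(1/2) + t^(3/2) - t^(5/2) + t^(7/2)  [13 crossings, <D> = -A^-5 + A^-1 - A^3 + 2A^7 + A^15, w = +3]
V(D3) = -t^(-3/2) - 2t^(1/2) + t^(3/2) - t^(5/2) + t^(7/2)  [13 crossings, <D> = -A^-11 + A^-7 - A^-3 + 2A + A^9, w = +1]
D4 (bracket A^-9 + 2A^-1 - A^3 + A^7 - A^11; 13 crossings at w = -5): V = t^(-13/2) - t^(-11/2) + t^(-9/2) - 2t^(-7/2) - t^(-3/2)
insight: V(t) takes 2 values over 4 diagrams, fixing the grouping


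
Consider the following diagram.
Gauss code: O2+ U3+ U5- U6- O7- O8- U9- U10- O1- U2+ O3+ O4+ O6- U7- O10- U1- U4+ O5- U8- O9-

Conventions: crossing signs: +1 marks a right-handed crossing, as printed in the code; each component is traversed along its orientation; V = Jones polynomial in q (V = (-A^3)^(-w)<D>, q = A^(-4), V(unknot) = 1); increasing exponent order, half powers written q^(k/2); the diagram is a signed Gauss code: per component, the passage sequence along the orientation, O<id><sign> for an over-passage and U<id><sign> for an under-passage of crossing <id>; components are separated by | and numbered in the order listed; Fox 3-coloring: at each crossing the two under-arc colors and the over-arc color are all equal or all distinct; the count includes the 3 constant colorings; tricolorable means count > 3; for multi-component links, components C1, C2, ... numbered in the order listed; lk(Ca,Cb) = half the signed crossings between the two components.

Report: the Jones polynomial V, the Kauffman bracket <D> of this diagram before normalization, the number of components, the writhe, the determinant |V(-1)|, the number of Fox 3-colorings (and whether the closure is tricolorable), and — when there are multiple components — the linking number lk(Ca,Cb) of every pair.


V = q^-7 - 2q^-6 + 2q^-5 - 3q^-4 + 3q^-3 - 2q^-2 + 2q^-1
<D> = 2A^-8 - 2A^-4 + 3 - 3A^4 + 2A^8 - 2A^12 + A^16 (w = -4)
1 component over 10 crossings, w = -4
9 Fox colorings among 3^10, |V(-1)| = 15: tricolorable
why: w = -4 (over 10 crossings) is diagram-only; (-A^3)^(4) removes it from V


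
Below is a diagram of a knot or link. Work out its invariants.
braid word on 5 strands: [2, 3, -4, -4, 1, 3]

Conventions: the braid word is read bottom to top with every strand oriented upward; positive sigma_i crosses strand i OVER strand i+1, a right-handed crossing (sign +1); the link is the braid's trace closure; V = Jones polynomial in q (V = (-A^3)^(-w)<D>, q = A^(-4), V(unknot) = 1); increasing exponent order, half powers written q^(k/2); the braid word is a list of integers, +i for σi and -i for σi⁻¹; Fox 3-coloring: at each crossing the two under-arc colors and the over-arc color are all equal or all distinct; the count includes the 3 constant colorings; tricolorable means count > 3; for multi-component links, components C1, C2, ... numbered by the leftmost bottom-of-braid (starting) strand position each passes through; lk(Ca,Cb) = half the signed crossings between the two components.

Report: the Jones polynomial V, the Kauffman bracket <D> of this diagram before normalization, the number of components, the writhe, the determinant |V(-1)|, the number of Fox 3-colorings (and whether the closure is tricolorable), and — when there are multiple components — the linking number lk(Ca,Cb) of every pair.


V(q) = q^-2 + 2 + q^2
bracket: A^-2 + 2A^6 + A^14, w = +2
3 components, writhe +2, over 6 crossings
lk(C1,C2) = +1
linking number lk(C1,C3) = -1
lk(C2,C3): 0
det 4, colorings 3 of 3^6 — not tricolorable
observation: the 3 component pairs carry total linking 0


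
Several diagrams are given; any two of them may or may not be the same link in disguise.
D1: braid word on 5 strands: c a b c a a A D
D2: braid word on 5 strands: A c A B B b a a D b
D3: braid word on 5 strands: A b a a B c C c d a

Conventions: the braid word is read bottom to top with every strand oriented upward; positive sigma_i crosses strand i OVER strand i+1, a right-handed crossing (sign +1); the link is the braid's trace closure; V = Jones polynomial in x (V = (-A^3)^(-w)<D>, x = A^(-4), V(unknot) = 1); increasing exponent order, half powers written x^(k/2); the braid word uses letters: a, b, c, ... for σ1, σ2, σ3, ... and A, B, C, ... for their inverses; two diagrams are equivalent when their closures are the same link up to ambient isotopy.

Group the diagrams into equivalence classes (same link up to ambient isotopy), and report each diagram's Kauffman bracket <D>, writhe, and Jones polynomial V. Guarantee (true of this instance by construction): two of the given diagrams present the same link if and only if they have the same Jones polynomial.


equivalence classes: {D1} | {D2} | {D3}
D1 (bracket A^-8 + 2 + A^8; 8 crossings at w = +4): V = x + 2x^3 + x^5
D2 (bracket A^-8 + 2 + A^8; 10 crossings at w = 0): V = x^-2 + 2 + x^2
D3 (bracket 1 + A^4 + A^8 + A^12; 10 crossings at w = +4): V = 1 + x + x^2 + x^3
key observation: 3 classes among 3 diagrams; unequal V(x) rules out equality


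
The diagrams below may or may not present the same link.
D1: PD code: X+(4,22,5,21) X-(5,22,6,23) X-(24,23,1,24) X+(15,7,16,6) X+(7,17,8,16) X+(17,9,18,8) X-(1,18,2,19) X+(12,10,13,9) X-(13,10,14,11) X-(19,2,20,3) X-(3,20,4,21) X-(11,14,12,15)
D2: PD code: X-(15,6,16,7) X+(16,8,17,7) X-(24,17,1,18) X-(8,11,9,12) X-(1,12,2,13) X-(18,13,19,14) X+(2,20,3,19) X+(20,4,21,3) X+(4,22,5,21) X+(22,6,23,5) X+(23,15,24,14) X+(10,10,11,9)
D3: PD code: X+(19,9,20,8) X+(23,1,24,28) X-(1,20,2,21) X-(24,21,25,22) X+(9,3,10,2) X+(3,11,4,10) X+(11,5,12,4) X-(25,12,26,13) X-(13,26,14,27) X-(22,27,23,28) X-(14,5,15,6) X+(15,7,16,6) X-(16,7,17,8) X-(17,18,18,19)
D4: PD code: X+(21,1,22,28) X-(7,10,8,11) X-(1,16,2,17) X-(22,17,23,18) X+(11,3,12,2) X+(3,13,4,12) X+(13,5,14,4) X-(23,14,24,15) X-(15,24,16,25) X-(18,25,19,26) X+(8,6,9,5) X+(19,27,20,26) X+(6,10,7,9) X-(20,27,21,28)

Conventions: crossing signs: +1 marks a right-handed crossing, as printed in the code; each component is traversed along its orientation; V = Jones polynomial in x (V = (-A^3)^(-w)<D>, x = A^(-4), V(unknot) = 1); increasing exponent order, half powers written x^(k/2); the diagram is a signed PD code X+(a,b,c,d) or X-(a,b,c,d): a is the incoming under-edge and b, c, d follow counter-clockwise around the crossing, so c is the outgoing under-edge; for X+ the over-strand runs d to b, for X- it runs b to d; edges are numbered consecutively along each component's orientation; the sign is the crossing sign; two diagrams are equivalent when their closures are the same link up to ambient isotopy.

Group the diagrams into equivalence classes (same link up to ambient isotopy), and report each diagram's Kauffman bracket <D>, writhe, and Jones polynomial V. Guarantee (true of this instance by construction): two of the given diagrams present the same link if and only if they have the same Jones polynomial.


equivalence classes: {D1, D3, D4} | {D2}
D1 (bracket -A^-18 + A^-14 - A^-10 + 3A^-6 - A^-2 + A^2 - A^6; 12 crossings at w = -2): V = -x^-3 + x^-2 - x^-1 + 3 - x + x^2 - x^3
V(D2) = x + x^3 - x^4  (w +2, c 12, <D> = -A^-10 + A^-6 + A^2)
V(D3) = -x^-3 + x^-2 - x^-1 + 3 - x + x^2 - x^3  (w -2, c 14, <D> = -A^-18 + A^-14 - A^-10 + 3A^-6 - A^-2 + A^2 - A^6)
V(D4) = -x^-3 + x^-2 - x^-1 + 3 - x + x^2 - x^3  [14 crossings, <D> = -A^-12 + A^-8 - A^-4 + 3 - A^4 + A^8 - A^12, w = 0]
key observation: 2 classes among 4 diagrams; unequal V(x) rules out equality


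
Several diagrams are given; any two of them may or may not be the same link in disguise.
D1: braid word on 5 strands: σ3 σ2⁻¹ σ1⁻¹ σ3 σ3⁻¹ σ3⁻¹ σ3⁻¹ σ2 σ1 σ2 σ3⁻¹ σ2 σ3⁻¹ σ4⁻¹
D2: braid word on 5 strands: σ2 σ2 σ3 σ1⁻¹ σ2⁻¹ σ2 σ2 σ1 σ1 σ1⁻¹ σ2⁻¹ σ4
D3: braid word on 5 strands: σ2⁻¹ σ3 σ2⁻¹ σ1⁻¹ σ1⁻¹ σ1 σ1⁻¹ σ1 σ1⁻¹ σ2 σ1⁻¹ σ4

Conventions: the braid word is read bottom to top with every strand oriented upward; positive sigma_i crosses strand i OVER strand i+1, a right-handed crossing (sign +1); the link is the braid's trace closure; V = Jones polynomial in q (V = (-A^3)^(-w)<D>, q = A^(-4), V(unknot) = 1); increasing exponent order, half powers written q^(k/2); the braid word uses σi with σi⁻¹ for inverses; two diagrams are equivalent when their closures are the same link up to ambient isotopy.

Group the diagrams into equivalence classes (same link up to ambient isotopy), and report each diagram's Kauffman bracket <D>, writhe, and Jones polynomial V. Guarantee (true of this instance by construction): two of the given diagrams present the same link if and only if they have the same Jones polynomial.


equivalence classes: {D1} | {D2} | {D3}
D1 (bracket A^-2 + A^6 - A^10; 14 crossings at w = -2): V = -q^-4 + q^-3 + q^-1
V(D2) = 1  [12 crossings, <D> = A^12, w = +4]
V(D3) = -q^-6 + q^-5 - q^-4 + 2q^-3 - q^-2 + q^-1  (w -2, c 12, <D> = A^-2 - A^2 + 2A^6 - A^10 + A^14 - A^18)
observation: comparing 3 Jones polynomials yields 3 groups


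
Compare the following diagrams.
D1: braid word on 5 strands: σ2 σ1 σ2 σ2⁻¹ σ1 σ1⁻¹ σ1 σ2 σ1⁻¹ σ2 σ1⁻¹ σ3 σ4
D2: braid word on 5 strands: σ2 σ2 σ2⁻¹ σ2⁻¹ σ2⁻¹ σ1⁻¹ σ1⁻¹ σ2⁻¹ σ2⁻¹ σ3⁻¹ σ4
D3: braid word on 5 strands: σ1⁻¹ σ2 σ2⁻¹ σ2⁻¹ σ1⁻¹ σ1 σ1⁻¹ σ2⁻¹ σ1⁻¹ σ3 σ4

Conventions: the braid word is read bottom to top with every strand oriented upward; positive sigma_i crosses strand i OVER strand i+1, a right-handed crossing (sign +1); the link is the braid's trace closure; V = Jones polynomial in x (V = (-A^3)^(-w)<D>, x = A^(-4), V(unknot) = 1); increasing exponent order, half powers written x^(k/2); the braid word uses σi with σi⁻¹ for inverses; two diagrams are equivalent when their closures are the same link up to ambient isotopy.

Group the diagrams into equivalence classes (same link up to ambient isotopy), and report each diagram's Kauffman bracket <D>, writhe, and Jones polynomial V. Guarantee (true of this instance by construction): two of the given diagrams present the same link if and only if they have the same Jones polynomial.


equivalence classes: {D1} | {D2} | {D3}
D1 (bracket -A^-7 + A^-3 - A + 2A^5 - A^9 + 2A^13; 13 crossings at w = +5): V = -2x^(1/2) + x^(3/2) - 2x^(5/2) + x^(7/2) - x^(9/2) + x^(11/2)
V(D2) = x^(-13/2) - x^(-11/2) + x^(-9/2) - 2x^(-7/2) - x^(-3/2)  [11 crossings, <D> = A^-9 + 2A^-1 - A^3 + A^7 - A^11, w = -5]
V(D3) = -x^(-11/2) + x^(-9/2) - x^(-7/2) - x^(-3/2)  (w -3, c 11, <D> = A^-3 + A^5 - A^9 + A^13)
observation: 3 classes among 3 diagrams; unequal V(x) rules out equality


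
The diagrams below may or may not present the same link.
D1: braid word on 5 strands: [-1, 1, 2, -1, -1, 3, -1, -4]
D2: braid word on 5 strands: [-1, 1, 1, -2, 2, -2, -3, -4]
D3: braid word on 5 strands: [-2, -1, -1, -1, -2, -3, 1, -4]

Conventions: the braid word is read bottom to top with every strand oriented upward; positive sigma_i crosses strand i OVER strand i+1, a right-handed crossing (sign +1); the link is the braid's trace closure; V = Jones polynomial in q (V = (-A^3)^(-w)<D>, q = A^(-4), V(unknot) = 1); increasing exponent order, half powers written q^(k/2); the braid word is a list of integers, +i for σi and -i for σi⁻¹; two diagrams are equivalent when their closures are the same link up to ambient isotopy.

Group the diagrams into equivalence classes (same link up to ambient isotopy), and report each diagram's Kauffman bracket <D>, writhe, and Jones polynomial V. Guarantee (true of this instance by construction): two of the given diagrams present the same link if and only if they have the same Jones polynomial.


classes: {D1} | {D2} | {D3}
V(D1) = -q^-4 + q^-3 + q^-1  [8 crossings, <D> = A^-2 + A^6 - A^10, w = -2]
V(D2) = 1  (w -2, c 8, <D> = A^-6)
V(D3) = -q^-6 + q^-5 - q^-4 + 2q^-3 - q^-2 + q^-1  [8 crossings, <D> = A^-14 - A^-10 + 2A^-6 - A^-2 + A^2 - A^6, w = -6]
note: 3 classes among 3 diagrams; unequal V(q) rules out equality


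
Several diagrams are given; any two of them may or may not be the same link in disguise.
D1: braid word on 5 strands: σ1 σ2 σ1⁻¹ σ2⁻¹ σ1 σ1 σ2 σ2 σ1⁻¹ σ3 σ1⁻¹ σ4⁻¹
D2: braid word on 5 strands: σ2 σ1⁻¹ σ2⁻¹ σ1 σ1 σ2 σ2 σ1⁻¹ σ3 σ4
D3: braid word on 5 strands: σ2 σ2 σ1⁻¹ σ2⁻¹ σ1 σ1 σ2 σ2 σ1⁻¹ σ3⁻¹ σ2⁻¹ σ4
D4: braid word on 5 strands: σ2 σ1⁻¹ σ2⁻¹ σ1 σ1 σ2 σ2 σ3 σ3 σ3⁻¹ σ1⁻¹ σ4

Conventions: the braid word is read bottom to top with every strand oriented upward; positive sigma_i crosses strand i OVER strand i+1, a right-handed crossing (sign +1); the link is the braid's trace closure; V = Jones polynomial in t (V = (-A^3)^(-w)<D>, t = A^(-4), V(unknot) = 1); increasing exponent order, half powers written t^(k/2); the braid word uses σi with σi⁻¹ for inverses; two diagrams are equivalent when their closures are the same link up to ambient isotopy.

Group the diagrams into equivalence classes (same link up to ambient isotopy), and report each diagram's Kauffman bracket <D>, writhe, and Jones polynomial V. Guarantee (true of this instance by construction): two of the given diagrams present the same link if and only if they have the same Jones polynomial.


classes: {D1, D2, D3, D4}
V(D1) = t^-1 - 1 + 2t - 2t^2 + 2t^3 - 2t^4 + t^5  [12 crossings, <D> = A^-14 - 2A^-10 + 2A^-6 - 2A^-2 + 2A^2 - A^6 + A^10, w = +2]
V(D2) = t^-1 - 1 + 2t - 2t^2 + 2t^3 - 2t^4 + t^5  [10 crossings, <D> = A^-8 - 2A^-4 + 2 - 2A^4 + 2A^8 - A^12 + A^16, w = +4]
D3 (bracket A^-14 - 2A^-10 + 2A^-6 - 2A^-2 + 2A^2 - A^6 + A^10; 12 crossings at w = +2): V = t^-1 - 1 + 2t - 2t^2 + 2t^3 - 2t^4 + t^5
V(D4) = t^-1 - 1 + 2t - 2t^2 + 2t^3 - 2t^4 + t^5  (w +4, c 12, <D> = A^-8 - 2A^-4 + 2 - 2A^4 + 2A^8 - A^12 + A^16)
note: all 4 diagrams share one V(t), hence one class


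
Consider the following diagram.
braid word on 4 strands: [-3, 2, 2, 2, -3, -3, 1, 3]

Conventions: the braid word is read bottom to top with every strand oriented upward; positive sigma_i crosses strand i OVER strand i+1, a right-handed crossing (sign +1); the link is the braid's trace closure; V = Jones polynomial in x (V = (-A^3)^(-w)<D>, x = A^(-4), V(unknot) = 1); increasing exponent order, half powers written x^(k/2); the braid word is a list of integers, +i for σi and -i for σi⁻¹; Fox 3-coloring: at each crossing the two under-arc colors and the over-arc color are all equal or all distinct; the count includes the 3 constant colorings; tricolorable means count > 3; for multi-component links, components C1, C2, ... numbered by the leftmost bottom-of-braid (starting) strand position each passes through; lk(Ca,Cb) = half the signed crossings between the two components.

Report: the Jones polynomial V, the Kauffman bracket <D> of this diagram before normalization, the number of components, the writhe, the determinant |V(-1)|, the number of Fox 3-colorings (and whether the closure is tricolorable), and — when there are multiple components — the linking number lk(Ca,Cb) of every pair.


V(x) = -x^(-3/2) - 2x^(1/2) + x^(3/2) - x^(5/2) + x^(7/2)
bracket: A^-8 - A^-4 + 1 - 2A^4 - A^12, w = +2
2 components, writhe +2, over 8 crossings
lk(C1,C2) = -1
det 6, colorings 9 of 3^8 — tricolorable
observation: w = +2 (over 8 crossings) is diagram-only; (-A^3)^(-2) removes it from V


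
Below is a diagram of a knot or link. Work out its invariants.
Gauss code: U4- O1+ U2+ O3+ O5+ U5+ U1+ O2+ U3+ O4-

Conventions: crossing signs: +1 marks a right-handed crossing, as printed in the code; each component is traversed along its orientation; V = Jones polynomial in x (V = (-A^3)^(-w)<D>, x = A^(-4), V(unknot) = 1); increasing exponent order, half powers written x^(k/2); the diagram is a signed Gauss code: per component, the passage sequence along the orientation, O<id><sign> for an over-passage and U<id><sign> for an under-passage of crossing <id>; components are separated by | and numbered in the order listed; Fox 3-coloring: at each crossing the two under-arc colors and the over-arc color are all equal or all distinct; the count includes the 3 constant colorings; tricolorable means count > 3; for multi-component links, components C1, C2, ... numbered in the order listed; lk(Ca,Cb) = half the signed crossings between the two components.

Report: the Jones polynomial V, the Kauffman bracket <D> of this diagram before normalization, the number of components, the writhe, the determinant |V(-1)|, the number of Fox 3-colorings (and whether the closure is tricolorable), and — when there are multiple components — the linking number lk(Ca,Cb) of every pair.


V(x) = x + x^3 - x^4
bracket: A^-7 - A^-3 - A^5, w = +3
1 component, writhe +3, over 5 crossings
det 3, colorings 9 of 3^5 — tricolorable
observation: w = +3 (over 5 crossings) is diagram-only; (-A^3)^(-3) removes it from V


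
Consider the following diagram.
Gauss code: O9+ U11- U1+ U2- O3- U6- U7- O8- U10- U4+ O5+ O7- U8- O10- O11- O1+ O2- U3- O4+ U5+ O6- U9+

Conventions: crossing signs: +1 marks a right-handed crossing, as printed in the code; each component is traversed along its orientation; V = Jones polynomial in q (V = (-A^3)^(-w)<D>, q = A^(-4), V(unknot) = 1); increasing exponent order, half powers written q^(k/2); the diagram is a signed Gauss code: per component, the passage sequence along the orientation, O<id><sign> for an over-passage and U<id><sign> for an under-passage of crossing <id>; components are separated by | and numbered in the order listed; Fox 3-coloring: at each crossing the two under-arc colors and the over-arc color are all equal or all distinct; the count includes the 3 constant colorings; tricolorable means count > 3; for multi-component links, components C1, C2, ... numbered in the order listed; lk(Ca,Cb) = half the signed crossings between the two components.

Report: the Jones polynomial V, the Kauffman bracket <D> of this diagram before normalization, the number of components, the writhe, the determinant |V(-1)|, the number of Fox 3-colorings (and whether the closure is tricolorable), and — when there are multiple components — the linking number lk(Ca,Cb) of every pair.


V = q^-7 - 2q^-6 + 2q^-5 - 3q^-4 + 3q^-3 - 2q^-2 + 2q^-1
<D> = -2A^-5 + 2A^-1 - 3A^3 + 3A^7 - 2A^11 + 2A^15 - A^19 (w = -3)
1 component over 11 crossings, w = -3
9 Fox colorings among 3^11, |V(-1)| = 15: tricolorable
why: V spans 6 powers of q: at least 6 crossings in any diagram


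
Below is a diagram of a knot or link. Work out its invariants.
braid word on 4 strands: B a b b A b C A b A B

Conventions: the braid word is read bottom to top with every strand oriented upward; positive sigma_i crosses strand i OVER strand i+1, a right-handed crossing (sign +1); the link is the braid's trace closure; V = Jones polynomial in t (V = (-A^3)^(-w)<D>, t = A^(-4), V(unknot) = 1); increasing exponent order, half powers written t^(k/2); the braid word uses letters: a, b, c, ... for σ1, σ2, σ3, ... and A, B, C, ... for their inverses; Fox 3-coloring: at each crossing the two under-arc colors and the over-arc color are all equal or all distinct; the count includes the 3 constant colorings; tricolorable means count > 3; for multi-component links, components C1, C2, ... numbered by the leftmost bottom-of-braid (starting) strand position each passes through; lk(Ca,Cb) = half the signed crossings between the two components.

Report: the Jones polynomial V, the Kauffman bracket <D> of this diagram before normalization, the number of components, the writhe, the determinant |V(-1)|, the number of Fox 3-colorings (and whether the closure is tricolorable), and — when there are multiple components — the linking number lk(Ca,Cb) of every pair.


V = t^-4 - 3t^-3 + 5t^-2 - 6t^-1 + 7 - 6t + 5t^2 - 3t^3 + t^4
<D> = -A^-19 + 3A^-15 - 5A^-11 + 6A^-7 - 7A^-3 + 6A - 5A^5 + 3A^9 - A^13 (w = -1)
1 component over 11 crossings, w = -1
3 Fox colorings among 3^11, |V(-1)| = 37: not tricolorable
why: V is palindromic (span 8, det 37): t -> 1/t fixes it; necessary, not sufficient, for amphichirality


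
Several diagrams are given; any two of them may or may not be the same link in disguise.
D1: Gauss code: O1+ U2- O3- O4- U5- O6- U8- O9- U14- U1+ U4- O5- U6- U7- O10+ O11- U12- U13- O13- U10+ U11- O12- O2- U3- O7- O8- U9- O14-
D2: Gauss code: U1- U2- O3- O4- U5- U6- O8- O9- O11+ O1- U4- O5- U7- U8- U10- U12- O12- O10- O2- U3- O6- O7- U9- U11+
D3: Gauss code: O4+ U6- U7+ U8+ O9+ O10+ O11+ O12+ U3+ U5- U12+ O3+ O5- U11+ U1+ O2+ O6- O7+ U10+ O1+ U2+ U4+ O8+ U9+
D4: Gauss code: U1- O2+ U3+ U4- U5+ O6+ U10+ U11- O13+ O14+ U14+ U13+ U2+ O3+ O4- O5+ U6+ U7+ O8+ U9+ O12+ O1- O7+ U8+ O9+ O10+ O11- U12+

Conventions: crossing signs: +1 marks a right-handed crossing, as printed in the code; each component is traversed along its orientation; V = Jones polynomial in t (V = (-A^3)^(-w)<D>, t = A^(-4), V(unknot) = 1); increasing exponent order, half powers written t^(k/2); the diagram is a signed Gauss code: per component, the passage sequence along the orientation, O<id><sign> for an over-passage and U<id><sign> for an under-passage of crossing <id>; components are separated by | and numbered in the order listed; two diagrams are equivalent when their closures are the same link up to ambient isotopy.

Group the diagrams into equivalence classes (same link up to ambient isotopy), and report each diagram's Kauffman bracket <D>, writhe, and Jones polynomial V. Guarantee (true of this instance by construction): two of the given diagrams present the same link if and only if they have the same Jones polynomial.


equivalence classes: {D1, D2} | {D3, D4}
D1 (bracket A^-18 + A^-10 - A^2; 14 crossings at w = -10): V = -t^-8 + t^-5 + t^-3
V(D2) = -t^-8 + t^-5 + t^-3  (w -10, c 12, <D> = A^-18 + A^-10 - A^2)
D3 (bracket A^-8 - 2A^-4 + 1 - 2A^4 + 2A^8 + A^16; 12 crossings at w = +8): V = t^2 + 2t^4 - 2t^5 + t^6 - 2t^7 + t^8
V(D4) = t^2 + 2t^4 - 2t^5 + t^6 - 2t^7 + t^8  [14 crossings, <D> = A^-8 - 2A^-4 + 1 - 2A^4 + 2A^8 + A^16, w = +8]
key observation: comparing 4 Jones polynomials yields 2 groups


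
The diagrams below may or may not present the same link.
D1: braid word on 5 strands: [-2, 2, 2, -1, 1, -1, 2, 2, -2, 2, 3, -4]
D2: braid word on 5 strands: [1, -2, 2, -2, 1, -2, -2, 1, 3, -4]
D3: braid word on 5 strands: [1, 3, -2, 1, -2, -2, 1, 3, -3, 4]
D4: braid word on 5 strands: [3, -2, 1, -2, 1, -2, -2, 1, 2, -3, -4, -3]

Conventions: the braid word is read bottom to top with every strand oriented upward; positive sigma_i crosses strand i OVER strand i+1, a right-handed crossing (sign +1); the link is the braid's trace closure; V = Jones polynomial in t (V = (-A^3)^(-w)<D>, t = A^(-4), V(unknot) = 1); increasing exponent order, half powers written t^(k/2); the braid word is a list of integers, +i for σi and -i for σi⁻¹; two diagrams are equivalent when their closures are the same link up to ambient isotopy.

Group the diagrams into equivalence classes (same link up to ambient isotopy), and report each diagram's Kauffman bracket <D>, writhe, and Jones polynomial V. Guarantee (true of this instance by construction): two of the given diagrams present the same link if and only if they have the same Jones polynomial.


equivalence classes: {D1} | {D2, D3, D4}
D1 (bracket -A^-10 + A^-6 + A^2; 12 crossings at w = +2): V = t + t^3 - t^4
D2 (bracket -A^-12 + 2A^-8 - 2A^-4 + 3 - 2A^4 + 2A^8 - A^12; 10 crossings at w = 0): V = -t^-3 + 2t^-2 - 2t^-1 + 3 - 2t + 2t^2 - t^3
D3 (bracket -A^-6 + 2A^-2 - 2A^2 + 3A^6 - 2A^10 + 2A^14 - A^18; 10 crossings at w = +2): V = -t^-3 + 2t^-2 - 2t^-1 + 3 - 2t + 2t^2 - t^3
D4 (bracket -A^-18 + 2A^-14 - 2A^-10 + 3A^-6 - 2A^-2 + 2A^2 - A^6; 12 crossings at w = -2): V = -t^-3 + 2t^-2 - 2t^-1 + 3 - 2t + 2t^2 - t^3
observation: 2 values of V(t) split the 4 diagrams


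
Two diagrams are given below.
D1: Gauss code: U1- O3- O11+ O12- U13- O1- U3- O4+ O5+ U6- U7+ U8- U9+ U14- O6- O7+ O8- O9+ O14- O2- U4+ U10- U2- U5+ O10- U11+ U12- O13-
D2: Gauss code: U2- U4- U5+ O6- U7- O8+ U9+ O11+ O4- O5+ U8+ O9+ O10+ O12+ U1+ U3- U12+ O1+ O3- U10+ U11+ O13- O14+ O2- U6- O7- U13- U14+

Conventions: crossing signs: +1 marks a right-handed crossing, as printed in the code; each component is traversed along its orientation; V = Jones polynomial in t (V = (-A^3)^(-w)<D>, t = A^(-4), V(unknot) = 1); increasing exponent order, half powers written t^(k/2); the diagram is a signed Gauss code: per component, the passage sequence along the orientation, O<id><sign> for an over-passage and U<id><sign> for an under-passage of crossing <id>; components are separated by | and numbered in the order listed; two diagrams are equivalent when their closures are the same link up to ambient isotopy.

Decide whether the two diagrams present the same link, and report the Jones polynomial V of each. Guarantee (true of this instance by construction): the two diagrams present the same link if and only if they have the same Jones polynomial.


same link: no
V(D1) = -t^-4 + t^-3 + t^-1  [14 crossings, <D> = A^-8 + 1 - A^4, w = -4]
D2 (bracket -A^-6 + A^-2 - A^2 + 3A^6 - A^10 + A^14 - A^18; 14 crossings at w = +2): V = -t^-3 + t^-2 - t^-1 + 3 - t + t^2 - t^3
note: comparing 2 Jones polynomials yields 2 groups


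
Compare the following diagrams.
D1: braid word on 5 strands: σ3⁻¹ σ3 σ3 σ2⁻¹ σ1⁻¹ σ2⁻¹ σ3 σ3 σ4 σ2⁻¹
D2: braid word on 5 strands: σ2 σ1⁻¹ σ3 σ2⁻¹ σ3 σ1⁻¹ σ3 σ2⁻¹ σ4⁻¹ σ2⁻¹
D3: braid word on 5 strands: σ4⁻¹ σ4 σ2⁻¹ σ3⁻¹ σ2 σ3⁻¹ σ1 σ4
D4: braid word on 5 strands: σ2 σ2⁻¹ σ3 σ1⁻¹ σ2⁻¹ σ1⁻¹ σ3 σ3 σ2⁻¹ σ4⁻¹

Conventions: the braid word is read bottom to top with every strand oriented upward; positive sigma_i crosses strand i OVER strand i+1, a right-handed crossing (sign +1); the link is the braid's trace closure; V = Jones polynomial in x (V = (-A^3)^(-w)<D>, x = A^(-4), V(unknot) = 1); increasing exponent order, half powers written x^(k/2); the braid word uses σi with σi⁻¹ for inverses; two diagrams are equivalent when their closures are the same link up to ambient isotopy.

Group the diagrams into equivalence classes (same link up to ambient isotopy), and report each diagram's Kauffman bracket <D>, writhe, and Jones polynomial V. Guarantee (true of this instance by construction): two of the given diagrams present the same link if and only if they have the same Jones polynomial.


grouping into links: {D1, D2, D4} | {D3}
V(D1) = -x^-3 + 2x^-2 - 2x^-1 + 3 - 2x + 2x^2 - x^3  (w 0, c 10, <D> = -A^-12 + 2A^-8 - 2A^-4 + 3 - 2A^4 + 2A^8 - A^12)
V(D2) = -x^-3 + 2x^-2 - 2x^-1 + 3 - 2x + 2x^2 - x^3  [10 crossings, <D> = -A^-18 + 2A^-14 - 2A^-10 + 3A^-6 - 2A^-2 + 2A^2 - A^6, w = -2]
V(D3) = 1  [8 crossings, <D> = 1, w = 0]
V(D4) = -x^-3 + 2x^-2 - 2x^-1 + 3 - 2x + 2x^2 - x^3  [10 crossings, <D> = -A^-18 + 2A^-14 - 2A^-10 + 3A^-6 - 2A^-2 + 2A^2 - A^6, w = -2]
why: V(x) takes 2 values over 4 diagrams, fixing the grouping
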